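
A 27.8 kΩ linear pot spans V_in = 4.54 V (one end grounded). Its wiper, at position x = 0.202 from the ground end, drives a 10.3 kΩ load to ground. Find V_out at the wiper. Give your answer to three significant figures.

V_out ≈ 0.639 V

Lower segment x·R_p = 5.616 kΩ; upper segment (1−x)·R_p = 22.18 kΩ.
(x·R_p) ‖ R_L = 3.634 kΩ.
V_out = 4.54 × 3.634/(22.18 + 3.634) = 0.6390 V.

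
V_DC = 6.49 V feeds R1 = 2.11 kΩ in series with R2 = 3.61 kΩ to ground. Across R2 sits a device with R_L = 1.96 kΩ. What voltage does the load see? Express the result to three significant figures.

R2 ‖ R_L = (3.61 × 1.96)/(3.61 + 1.96) = 1.270 kΩ.
Now apply the divider: V_out = 6.49 × 0.3758 = 2.439 V.

V_out ≈ 2.44 V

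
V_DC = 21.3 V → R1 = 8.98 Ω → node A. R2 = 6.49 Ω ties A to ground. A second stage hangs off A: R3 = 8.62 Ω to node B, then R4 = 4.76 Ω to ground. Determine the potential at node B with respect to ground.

V_B ≈ 2.48 V

Looking into the second stage from A: R3 + R4 = 13.38 Ω appears in parallel with R2.
R2 ‖ (R3+R4) = 4.370 Ω.
V_A = 21.3 × 4.370/(8.98 + 4.370) = 6.973 V.
Stage 2 is unloaded, so V_B = V_A · R4/(R3+R4) = 6.973 × 4.76/13.38 = 2.481 V.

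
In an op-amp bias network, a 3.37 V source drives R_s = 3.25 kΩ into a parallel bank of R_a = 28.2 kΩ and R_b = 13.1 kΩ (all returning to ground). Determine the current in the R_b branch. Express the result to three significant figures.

I ≈ 0.189 mA

Equivalent of the parallel group: R_p = 8.945 kΩ.
V_A by voltage divider: V_A = 3.37 × 8.945/(3.25 + 8.945) = 2.472 V.
I(R_b) = V_A / R_b = 2.472/13.1 = 0.1887 mA.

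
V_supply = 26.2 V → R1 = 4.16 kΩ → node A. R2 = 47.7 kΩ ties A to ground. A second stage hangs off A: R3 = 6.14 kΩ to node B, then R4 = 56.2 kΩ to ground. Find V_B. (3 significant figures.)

V_B ≈ 20.5 V

Node A sees R2 in parallel with the series input of stage 2, R3 + R4 = 62.34 kΩ.
Effective lower resistance at A: R2 ‖ 62.34 = 27.02 kΩ.
So V_A = 26.2 × 0.8666 = 22.70 V.
V_B = V_A × 0.9015 = 20.47 V.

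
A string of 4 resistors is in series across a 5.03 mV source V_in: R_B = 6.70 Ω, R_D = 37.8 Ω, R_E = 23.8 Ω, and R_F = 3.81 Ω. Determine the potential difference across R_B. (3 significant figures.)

V ≈ 0.467 mV

ΣR = 6.70 + 37.8 + 23.8 + 3.81 = 72.11 Ω.
Voltage divider: V = V_in · (6.700 / 72.11) = 5.03 × 0.09291 = 0.4674 mV.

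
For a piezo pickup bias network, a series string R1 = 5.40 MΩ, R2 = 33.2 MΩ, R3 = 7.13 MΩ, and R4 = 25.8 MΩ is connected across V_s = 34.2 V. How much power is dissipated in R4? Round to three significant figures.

Series current I = V_s/ΣR = 34.2/71.53 = 0.4781 µA.
P(R4) = I²·R4 = (0.4781)² × 25.8 = 5.898 µW.

P ≈ 5.90 µW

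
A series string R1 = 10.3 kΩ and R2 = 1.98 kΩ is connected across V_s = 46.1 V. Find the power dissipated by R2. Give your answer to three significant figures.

The common current is I = 46.1/12.28 = 3.754 mA.
V(R2) = I·R = 7.433 V; P = V·I = 7.433 × 3.754 = 27.90 mW.

P ≈ 27.9 mW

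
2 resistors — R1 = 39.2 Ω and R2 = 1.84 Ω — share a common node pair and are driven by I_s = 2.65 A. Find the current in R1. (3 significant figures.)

I ≈ 0.119 A

With just two branches, the current splits inversely with resistance.
So I = 2.65 × 1.84/41.04 = 0.1188 A.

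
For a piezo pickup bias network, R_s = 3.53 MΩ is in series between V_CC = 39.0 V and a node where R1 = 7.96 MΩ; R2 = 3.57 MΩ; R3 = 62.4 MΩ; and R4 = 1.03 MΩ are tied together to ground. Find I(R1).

Parallel bank: R_p = 1/(1/7.96 + 1/3.57 + 1/62.4 + 1/1.03) = 0.7181 MΩ.
V_A = 39.0 × 0.7181/4.248 = 6.592 V.
Branch current I = V_A/R1 = 6.592/7.96 = 0.8282 µA.

I ≈ 0.828 µA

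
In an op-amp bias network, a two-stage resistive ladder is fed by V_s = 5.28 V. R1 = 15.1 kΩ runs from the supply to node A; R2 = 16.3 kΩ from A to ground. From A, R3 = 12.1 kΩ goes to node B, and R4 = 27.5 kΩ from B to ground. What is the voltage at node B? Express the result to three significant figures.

The second stage (R3 + R4 = 39.60 kΩ) loads node A in parallel with R2.
R2 ‖ (R3+R4) = 11.55 kΩ.
So V_A = 5.28 × 0.4333 = 2.288 V.
V_B = V_A × 0.6944 = 1.589 V.

V_B ≈ 1.59 V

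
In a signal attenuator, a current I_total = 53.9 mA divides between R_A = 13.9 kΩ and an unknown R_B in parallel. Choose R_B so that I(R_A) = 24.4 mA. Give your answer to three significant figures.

R_B ≈ 11.5 kΩ

The fraction through R_A equals R_B/(R_A+R_B).
24.4/53.9 = R_B/(R_A + R_B) → R_B = R_A · (0.4527)/(1 − 0.4527) = 13.9 × 0.8271 = 11.50 kΩ.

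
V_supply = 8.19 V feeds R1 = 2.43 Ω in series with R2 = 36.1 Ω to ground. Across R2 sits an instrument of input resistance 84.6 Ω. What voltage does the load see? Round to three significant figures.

V_out ≈ 7.47 V

The load sits in parallel with R2, giving an effective lower resistance R2' = R2·R_L/(R2+R_L) = 25.30 Ω.
Then V_out = V_supply · R2'/(R1 + R2') = 8.19 × 25.30/27.73 = 7.472 V.
(Unloaded it would be 7.67 V; the load pulls it down.)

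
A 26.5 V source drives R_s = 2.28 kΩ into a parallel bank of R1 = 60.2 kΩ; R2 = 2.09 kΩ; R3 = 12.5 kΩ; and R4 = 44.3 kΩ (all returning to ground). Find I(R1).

Equivalent of the parallel group: R_p = 1.673 kΩ.
Node voltage V_A = V_DC · R_p/(R_s + R_p) = 26.5 × 0.4233 = 11.22 V.
I(R1) = V_A / R1 = 11.22/60.2 = 0.1863 mA.
(Equivalently: I_total = 6.703 mA, then current-divider fraction G_k/ΣG = 0.02779.)

I ≈ 0.186 mA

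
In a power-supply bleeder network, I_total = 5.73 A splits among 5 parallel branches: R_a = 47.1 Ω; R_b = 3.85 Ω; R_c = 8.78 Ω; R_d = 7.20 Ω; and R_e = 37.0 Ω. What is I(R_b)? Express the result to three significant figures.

ΣG = 1/47.1 + 1/3.85 + 1/8.78 + 1/7.20 + 1/37.0 = 0.5608.
R_b takes the fraction G_k/ΣG = 0.2597/0.5608 = 0.4632, so I = 5.73 × 0.4632 = 2.654 A.

I ≈ 2.65 A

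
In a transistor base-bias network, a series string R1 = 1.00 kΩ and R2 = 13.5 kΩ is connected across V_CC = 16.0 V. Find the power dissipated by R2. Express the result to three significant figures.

P ≈ 16.4 mW

The common current is I = 16.0/14.50 = 1.103 mA.
V(R2) = I·R = 14.90 V; P = V·I = 14.90 × 1.103 = 16.44 mW.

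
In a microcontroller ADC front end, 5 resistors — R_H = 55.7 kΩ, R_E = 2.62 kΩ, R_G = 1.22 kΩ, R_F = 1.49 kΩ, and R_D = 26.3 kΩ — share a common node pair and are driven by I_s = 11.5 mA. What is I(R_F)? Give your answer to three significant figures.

Total conductance ΣG = 1/55.7 + 1/2.62 + 1/1.22 + 1/1.49 + 1/26.3 = 1.928 (units of 1/kΩ).
Current divider: I(R_F) = I_s · G_k/ΣG = 11.5 × (0.6711/1.928) = 11.5 × 0.3480 = 4.002 mA.

I ≈ 4.00 mA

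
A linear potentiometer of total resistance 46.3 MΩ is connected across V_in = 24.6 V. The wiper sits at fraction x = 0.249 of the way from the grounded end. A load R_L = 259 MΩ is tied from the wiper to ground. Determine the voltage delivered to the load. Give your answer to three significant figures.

V_out ≈ 5.93 V

Lower segment x·R_p = 11.53 MΩ; upper segment (1−x)·R_p = 34.77 MΩ.
Lower segment in parallel with the load: 11.53 ‖ 259 = 11.04 MΩ.
Loaded-divider output: V_out = 24.6 × 0.2409 = 5.927 V.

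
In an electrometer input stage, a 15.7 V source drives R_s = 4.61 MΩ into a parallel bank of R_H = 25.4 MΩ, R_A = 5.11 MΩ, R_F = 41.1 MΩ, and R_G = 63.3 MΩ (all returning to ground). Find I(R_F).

Parallel bank: R_p = 1/(1/25.4 + 1/5.11 + 1/41.1 + 1/63.3) = 3.634 MΩ.
Node voltage V_A = V_CC · R_p/(R_s + R_p) = 15.7 × 0.4408 = 6.920 V.
Branch current I = V_A/R_F = 6.920/41.1 = 0.1684 µA.

I ≈ 0.168 µA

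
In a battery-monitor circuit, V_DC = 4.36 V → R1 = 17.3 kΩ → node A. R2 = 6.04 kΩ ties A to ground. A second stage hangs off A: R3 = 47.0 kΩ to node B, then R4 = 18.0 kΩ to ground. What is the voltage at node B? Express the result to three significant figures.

V_B ≈ 0.292 V

The second stage (R3 + R4 = 65.00 kΩ) loads node A in parallel with R2.
Effective lower resistance at A: R2 ‖ 65.00 = 5.526 kΩ.
So V_A = 4.36 × 0.2421 = 1.056 V.
V_B = V_A × 0.2769 = 0.2923 V.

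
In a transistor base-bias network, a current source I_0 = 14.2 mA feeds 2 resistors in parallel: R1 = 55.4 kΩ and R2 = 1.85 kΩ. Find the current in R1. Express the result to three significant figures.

With just two branches, the current splits inversely with resistance.
So I = 14.2 × 1.85/57.25 = 0.4589 mA.

I ≈ 0.459 mA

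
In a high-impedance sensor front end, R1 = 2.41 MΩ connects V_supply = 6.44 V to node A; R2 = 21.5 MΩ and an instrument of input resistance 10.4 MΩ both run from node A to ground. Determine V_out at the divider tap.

R2 ‖ R_L = (21.5 × 10.4)/(21.5 + 10.4) = 7.009 MΩ.
Voltage divider with the loaded lower leg: V_out = 6.44 × 7.009/(2.41 + 7.009) = 6.44 × 0.7441 = 4.792 V.
(Unloaded it would be 5.79 V; the load pulls it down.)

V_out ≈ 4.79 V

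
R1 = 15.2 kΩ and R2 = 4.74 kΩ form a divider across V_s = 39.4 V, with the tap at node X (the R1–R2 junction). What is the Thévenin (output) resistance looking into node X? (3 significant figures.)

R_th ≈ 3.61 kΩ

With V_s suppressed (replaced by a short), R_th = R1 ‖ R2 = (15.20 × 4.74)/(15.20 + 4.74) = 3.613 kΩ.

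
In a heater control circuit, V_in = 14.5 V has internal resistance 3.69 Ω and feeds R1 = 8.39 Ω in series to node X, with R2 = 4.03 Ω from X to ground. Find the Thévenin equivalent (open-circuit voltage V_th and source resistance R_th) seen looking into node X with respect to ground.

R1' = 3.69 + 8.39 = 12.08 Ω (source resistance + R1).
Open-circuit (no load on X): V_th = V_in · R2/(R1' + R2) = 14.5 × 4.03/(12.08 + 4.03) = 3.627 V.
With V_in suppressed (replaced by a short), R_th = R1' ‖ R2 = (12.08 × 4.03)/(12.08 + 4.03) = 3.022 Ω.

V_th ≈ 3.63 V, R_th ≈ 3.02 Ω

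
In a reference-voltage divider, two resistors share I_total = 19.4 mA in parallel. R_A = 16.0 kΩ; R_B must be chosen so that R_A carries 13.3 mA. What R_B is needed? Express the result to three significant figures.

In a two-way split, I_A/I_total = R_B/(R_A + R_B).
13.3/19.4 = R_B/(R_A + R_B) → R_B = R_A · (0.6856)/(1 − 0.6856) = 16.0 × 2.180 = 34.89 kΩ.

R_B ≈ 34.9 kΩ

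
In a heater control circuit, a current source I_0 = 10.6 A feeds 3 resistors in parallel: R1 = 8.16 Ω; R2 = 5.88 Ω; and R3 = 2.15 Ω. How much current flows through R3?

I ≈ 6.51 A

Total conductance ΣG = 1/8.16 + 1/5.88 + 1/2.15 = 0.7577 (units of 1/Ω).
R3 takes the fraction G_k/ΣG = 0.4651/0.7577 = 0.6138, so I = 10.6 × 0.6138 = 6.507 A.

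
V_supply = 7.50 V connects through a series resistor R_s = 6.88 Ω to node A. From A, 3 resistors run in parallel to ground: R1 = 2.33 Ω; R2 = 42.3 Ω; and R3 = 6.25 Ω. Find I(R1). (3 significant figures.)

Parallel bank: R_p = 1/(1/2.33 + 1/42.3 + 1/6.25) = 1.632 Ω.
V_A = 7.50 × 1.632/8.512 = 1.438 V.
Branch current I = V_A/R1 = 1.438/2.33 = 0.6171 A.

I ≈ 0.617 A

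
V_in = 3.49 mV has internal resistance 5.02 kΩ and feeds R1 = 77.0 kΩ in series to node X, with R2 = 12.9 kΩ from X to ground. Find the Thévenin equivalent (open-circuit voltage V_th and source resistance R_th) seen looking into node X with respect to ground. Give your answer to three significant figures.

R1' = 5.02 + 77.0 = 82.02 kΩ (source resistance + R1).
Open-circuit (no load on X): V_th = V_in · R2/(R1' + R2) = 3.49 × 12.9/(82.02 + 12.9) = 0.4743 mV.
With V_in suppressed (replaced by a short), R_th = R1' ‖ R2 = (82.02 × 12.9)/(82.02 + 12.9) = 11.15 kΩ.

V_th ≈ 0.474 mV, R_th ≈ 11.1 kΩ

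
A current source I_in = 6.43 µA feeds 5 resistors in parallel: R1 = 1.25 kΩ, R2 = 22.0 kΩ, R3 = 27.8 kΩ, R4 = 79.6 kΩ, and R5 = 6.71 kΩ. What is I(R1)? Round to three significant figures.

I ≈ 4.93 µA

ΣG = 1/1.25 + 1/22.0 + 1/27.8 + 1/79.6 + 1/6.71 = 1.043.
R1 takes the fraction G_k/ΣG = 0.8000/1.043 = 0.7670, so I = 6.43 × 0.7670 = 4.932 µA.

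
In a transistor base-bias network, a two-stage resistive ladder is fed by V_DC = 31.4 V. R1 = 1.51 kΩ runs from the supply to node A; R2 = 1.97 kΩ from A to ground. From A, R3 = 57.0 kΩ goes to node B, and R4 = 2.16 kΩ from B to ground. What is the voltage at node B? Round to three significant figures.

The second stage (R3 + R4 = 59.16 kΩ) loads node A in parallel with R2.
R2 ‖ (R3+R4) = 1.907 kΩ.
So V_A = 31.4 × 0.5580 = 17.52 V.
Then the unloaded second divider: V_B = V_A × R4/(R3+R4) = 17.52 × 0.03651 = 0.6398 V.

V_B ≈ 0.640 V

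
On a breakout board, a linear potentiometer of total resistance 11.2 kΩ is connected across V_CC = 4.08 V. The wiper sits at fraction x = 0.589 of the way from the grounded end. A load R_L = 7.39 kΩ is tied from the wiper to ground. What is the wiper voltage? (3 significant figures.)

The pot divides into 4.603 kΩ above the wiper and 6.597 kΩ below.
R_L loads the lower segment: effective lower R = 3.485 kΩ.
Loaded-divider output: V_out = 4.08 × 0.4309 = 1.758 V.

V_out ≈ 1.76 V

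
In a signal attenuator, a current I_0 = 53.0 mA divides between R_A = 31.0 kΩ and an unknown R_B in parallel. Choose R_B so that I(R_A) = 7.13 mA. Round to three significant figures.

R_B ≈ 4.82 kΩ

In a two-way split, I_A/I_0 = R_B/(R_A + R_B).
With f = 0.1345, R_B = R_A · f/(1−f) = 31.0 × 0.1554 = 4.819 kΩ.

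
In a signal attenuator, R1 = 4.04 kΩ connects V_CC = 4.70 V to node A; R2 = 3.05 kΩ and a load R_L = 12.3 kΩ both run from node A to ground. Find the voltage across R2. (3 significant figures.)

The load sits in parallel with R2, giving an effective lower resistance R2' = R2·R_L/(R2+R_L) = 2.444 kΩ.
Voltage divider with the loaded lower leg: V_out = 4.70 × 2.444/(4.04 + 2.444) = 4.70 × 0.3769 = 1.772 V.
(Unloaded it would be 2.02 V; the load pulls it down.)

V_out ≈ 1.77 V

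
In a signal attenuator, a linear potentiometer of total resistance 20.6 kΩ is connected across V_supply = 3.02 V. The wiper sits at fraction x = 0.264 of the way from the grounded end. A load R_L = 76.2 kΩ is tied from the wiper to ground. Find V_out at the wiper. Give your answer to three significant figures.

V_out ≈ 0.757 V

The pot divides into 15.16 kΩ above the wiper and 5.438 kΩ below.
R_L loads the lower segment: effective lower R = 5.076 kΩ.
Then V_out = V_supply · 5.076/(15.16 + 5.076) = 0.7575 V.
(Unloaded: V_out = x·V_supply = 0.797 V.)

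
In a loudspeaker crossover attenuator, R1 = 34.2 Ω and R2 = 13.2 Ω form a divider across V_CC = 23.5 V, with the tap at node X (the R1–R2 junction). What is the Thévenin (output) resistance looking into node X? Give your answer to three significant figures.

R_th ≈ 9.52 Ω

Looking into X with the source shorted: R_th = R1·R2/(R1+R2) = 34.20 × 13.2/47.40 = 9.524 Ω.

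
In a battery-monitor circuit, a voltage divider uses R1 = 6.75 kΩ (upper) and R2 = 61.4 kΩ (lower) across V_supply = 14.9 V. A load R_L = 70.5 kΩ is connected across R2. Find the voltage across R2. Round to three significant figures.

R2 ‖ R_L = (61.4 × 70.5)/(61.4 + 70.5) = 32.82 kΩ.
Now apply the divider: V_out = 14.9 × 0.8294 = 12.36 V.

V_out ≈ 12.4 V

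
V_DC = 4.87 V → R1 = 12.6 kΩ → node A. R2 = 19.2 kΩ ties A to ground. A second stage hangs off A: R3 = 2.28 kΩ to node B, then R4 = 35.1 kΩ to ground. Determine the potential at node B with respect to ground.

Looking into the second stage from A: R3 + R4 = 37.38 kΩ appears in parallel with R2.
Effective lower resistance at A: R2 ‖ 37.38 = 12.68 kΩ.
First divider: V_A = V_DC · 12.68/(12.6 + 12.68) = 2.443 V.
Then the unloaded second divider: V_B = V_A × R4/(R3+R4) = 2.443 × 0.9390 = 2.294 V.

V_B ≈ 2.29 V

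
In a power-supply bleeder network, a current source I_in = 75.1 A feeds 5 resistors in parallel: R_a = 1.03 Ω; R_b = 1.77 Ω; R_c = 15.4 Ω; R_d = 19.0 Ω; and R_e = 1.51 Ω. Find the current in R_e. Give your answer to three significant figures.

ΣG = 1/1.03 + 1/1.77 + 1/15.4 + 1/19.0 + 1/1.51 = 2.316.
Current divider: I(R_e) = I_in · G_k/ΣG = 75.1 × (0.6623/2.316) = 75.1 × 0.2860 = 21.48 A.

I ≈ 21.5 A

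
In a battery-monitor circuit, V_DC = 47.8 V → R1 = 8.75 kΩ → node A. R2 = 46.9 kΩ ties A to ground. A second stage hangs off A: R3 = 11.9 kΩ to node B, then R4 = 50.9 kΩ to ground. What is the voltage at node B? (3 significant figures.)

V_B ≈ 29.2 V

Node A sees R2 in parallel with the series input of stage 2, R3 + R4 = 62.80 kΩ.
Effective lower resistance at A: R2 ‖ 62.80 = 26.85 kΩ.
So V_A = 47.8 × 0.7542 = 36.05 V.
Then the unloaded second divider: V_B = V_A × R4/(R3+R4) = 36.05 × 0.8105 = 29.22 V.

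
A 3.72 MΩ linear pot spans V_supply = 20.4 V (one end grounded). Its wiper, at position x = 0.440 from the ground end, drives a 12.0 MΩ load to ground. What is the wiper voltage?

V_out ≈ 8.34 V

Lower segment x·R_p = 1.637 MΩ; upper segment (1−x)·R_p = 2.083 MΩ.
R_L loads the lower segment: effective lower R = 1.440 MΩ.
Then V_out = V_supply · 1.440/(2.083 + 1.440) = 8.339 V.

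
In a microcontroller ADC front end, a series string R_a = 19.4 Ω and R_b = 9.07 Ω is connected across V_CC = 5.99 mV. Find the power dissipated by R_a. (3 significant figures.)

P ≈ 0.859 µW

Series current I = V_CC/ΣR = 5.99/28.47 = 0.2104 mA.
P = I²R = 0.04427 × 19.4 = 0.8588 µW.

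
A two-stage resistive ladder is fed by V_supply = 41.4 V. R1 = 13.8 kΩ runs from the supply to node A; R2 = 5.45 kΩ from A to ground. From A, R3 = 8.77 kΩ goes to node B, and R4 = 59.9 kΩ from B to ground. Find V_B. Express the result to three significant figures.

Node A sees R2 in parallel with the series input of stage 2, R3 + R4 = 68.67 kΩ.
R2 ‖ (R3+R4) = 5.049 kΩ.
First divider: V_A = V_supply · 5.049/(13.8 + 5.049) = 11.09 V.
V_B = V_A × 0.8723 = 9.674 V.

V_B ≈ 9.67 V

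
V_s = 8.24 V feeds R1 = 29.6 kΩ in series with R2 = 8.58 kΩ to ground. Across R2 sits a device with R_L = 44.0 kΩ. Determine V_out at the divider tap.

First combine the lower leg with the load: R2 ‖ R_L = 7.180 kΩ.
Then V_out = V_s · R2'/(R1 + R2') = 8.24 × 7.180/36.78 = 1.609 V.

V_out ≈ 1.61 V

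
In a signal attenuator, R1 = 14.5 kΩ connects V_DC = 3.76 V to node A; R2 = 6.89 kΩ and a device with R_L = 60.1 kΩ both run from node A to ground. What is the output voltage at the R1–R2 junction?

V_out ≈ 1.12 V

R2 ‖ R_L = (6.89 × 60.1)/(6.89 + 60.1) = 6.181 kΩ.
Voltage divider with the loaded lower leg: V_out = 3.76 × 6.181/(14.5 + 6.181) = 3.76 × 0.2989 = 1.124 V.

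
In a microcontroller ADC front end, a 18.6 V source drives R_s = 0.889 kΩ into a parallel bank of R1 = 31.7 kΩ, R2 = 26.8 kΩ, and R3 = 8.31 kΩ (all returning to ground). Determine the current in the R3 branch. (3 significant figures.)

I ≈ 1.92 mA

Combine the parallel branches: R_p = (1/31.7 + 1/26.8 + 1/8.31)⁻¹ = 5.286 kΩ.
Node voltage V_A = V_CC · R_p/(R_s + R_p) = 18.6 × 0.8560 = 15.92 V.
Branch current I = V_A/R3 = 15.92/8.31 = 1.916 mA.
(Equivalently: I_total = 3.012 mA, then current-divider fraction G_k/ΣG = 0.6360.)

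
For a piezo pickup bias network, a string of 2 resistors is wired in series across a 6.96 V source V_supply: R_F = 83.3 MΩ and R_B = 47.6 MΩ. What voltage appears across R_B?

ΣR = 83.3 + 47.6 = 130.9 MΩ.
V = V_supply · R/ΣR = 6.96 × 0.3636 = 2.531 V.

V ≈ 2.53 V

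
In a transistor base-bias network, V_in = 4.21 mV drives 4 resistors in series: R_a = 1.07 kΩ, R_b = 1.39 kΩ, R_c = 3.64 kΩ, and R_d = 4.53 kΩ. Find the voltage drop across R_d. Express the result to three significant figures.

Series total: ΣR = 1.07 + 1.39 + 3.64 + 4.53 = 10.63 kΩ.
Voltage divider: V = V_in · (4.530 / 10.63) = 4.21 × 0.4262 = 1.794 mV.

V ≈ 1.79 mV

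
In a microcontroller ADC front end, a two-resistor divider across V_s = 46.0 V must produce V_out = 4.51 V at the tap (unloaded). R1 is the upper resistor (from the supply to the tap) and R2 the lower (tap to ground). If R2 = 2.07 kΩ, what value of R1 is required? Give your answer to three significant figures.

R1 ≈ 19.0 kΩ

Required fraction k = V_out/V_s = 0.09804.
So R1 = R2 · (V_s/V_out − 1) = 2.07 × (46.0/4.51 − 1) = 2.07 × 9.200 = 19.04 kΩ.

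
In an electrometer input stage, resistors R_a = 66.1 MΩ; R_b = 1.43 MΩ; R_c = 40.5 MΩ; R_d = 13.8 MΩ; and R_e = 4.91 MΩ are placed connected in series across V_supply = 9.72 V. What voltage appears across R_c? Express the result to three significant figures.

Series total: ΣR = 66.1 + 1.43 + 40.5 + 13.8 + 4.91 = 126.7 MΩ.
By the voltage-divider rule, V = 9.72 × 40.50/126.7 = 3.106 V.

V ≈ 3.11 V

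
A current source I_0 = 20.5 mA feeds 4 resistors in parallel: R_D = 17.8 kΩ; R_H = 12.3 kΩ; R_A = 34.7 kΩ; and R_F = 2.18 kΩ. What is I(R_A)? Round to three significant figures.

I ≈ 0.945 mA

Total conductance ΣG = 1/17.8 + 1/12.3 + 1/34.7 + 1/2.18 = 0.6250 (units of 1/kΩ).
R_A takes the fraction G_k/ΣG = 0.02882/0.6250 = 0.04611, so I = 20.5 × 0.04611 = 0.9452 mA.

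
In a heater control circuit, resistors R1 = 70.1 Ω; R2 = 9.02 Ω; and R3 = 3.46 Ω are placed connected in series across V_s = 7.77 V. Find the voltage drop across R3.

V ≈ 0.326 V

Series total: ΣR = 70.1 + 9.02 + 3.46 = 82.58 Ω.
V = V_s · R/ΣR = 7.77 × 0.04190 = 0.3256 V.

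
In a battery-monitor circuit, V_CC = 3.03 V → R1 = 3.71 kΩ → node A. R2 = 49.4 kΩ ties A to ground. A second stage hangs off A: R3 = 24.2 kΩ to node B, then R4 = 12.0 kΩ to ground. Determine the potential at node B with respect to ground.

The second stage (R3 + R4 = 36.20 kΩ) loads node A in parallel with R2.
Effective lower resistance at A: R2 ‖ 36.20 = 20.89 kΩ.
V_A = 3.03 × 20.89/(3.71 + 20.89) = 2.573 V.
V_B = V_A × 0.3315 = 0.8529 V.

V_B ≈ 0.853 V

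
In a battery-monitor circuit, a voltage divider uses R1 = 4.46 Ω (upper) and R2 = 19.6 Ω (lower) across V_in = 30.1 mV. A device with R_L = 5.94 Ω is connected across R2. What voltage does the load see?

The load sits in parallel with R2, giving an effective lower resistance R2' = R2·R_L/(R2+R_L) = 4.558 Ω.
Then V_out = V_in · R2'/(R1 + R2') = 30.1 × 4.558/9.018 = 15.21 mV.

V_out ≈ 15.2 mV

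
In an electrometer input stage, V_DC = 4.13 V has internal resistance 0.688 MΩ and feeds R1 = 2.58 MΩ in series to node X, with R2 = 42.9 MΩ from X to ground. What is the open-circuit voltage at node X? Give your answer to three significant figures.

V_th ≈ 3.84 V

R1' = 0.688 + 2.58 = 3.268 MΩ (source resistance + R1).
V_th is the unloaded tap voltage: V_DC · R2/(R1'+R2) = 4.13 × 0.9292 = 3.838 V.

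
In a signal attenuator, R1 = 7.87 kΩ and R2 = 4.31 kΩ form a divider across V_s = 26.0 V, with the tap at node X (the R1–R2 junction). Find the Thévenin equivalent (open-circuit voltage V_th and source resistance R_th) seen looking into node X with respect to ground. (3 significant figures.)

V_th ≈ 9.20 V, R_th ≈ 2.78 kΩ

V_th is the unloaded tap voltage: V_s · R2/(R1+R2) = 26.0 × 0.3539 = 9.200 V.
With V_s suppressed (replaced by a short), R_th = R1 ‖ R2 = (7.870 × 4.31)/(7.870 + 4.31) = 2.785 kΩ.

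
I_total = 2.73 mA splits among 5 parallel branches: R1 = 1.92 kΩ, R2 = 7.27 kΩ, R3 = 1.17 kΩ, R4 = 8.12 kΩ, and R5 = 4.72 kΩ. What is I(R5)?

ΣG = 1/1.92 + 1/7.27 + 1/1.17 + 1/8.12 + 1/4.72 = 1.848.
Current divider: I(R5) = I_total · G_k/ΣG = 2.73 × (0.2119/1.848) = 2.73 × 0.1146 = 0.3130 mA.

I ≈ 0.313 mA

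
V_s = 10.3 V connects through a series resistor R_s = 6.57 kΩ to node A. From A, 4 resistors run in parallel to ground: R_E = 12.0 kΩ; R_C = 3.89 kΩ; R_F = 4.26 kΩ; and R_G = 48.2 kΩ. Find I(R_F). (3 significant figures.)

I ≈ 0.492 mA

Equivalent of the parallel group: R_p = 1.678 kΩ.
V_A by voltage divider: V_A = 10.3 × 1.678/(6.57 + 1.678) = 2.096 V.
Branch current I = V_A/R_F = 2.096/4.26 = 0.4919 mA.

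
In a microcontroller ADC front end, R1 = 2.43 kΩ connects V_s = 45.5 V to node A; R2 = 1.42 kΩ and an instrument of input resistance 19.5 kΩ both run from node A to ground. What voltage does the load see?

The load sits in parallel with R2, giving an effective lower resistance R2' = R2·R_L/(R2+R_L) = 1.324 kΩ.
Now apply the divider: V_out = 45.5 × 0.3526 = 16.04 V.
(Unloaded it would be 16.8 V; the load pulls it down.)

V_out ≈ 16.0 V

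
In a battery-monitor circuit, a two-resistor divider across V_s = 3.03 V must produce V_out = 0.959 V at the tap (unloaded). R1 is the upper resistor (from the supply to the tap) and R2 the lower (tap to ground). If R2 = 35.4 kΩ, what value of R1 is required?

Required fraction k = V_out/V_s = 0.3165.
Rearranging, R1 = R2·(1−k)/k = 35.4 × 2.160 = 76.45 kΩ.

R1 ≈ 76.4 kΩ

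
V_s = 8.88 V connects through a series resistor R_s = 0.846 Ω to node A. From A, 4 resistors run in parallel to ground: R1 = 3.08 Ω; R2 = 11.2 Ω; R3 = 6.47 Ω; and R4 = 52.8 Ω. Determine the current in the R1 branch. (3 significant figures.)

I ≈ 1.93 A

Equivalent of the parallel group: R_p = 1.702 Ω.
V_A by voltage divider: V_A = 8.88 × 1.702/(0.846 + 1.702) = 5.932 V.
Branch current I = V_A/R1 = 5.932/3.08 = 1.926 A.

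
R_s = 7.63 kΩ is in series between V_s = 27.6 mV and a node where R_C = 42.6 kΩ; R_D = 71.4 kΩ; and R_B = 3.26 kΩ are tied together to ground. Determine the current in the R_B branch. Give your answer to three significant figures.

Parallel bank: R_p = 1/(1/42.6 + 1/71.4 + 1/3.26) = 2.905 kΩ.
V_A by voltage divider: V_A = 27.6 × 2.905/(7.63 + 2.905) = 7.611 mV.
Branch current I = V_A/R_B = 7.611/3.26 = 2.335 µA.

I ≈ 2.33 µA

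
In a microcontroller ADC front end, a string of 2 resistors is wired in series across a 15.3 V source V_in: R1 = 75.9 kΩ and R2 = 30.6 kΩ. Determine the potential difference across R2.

V ≈ 4.40 V

Total series resistance ΣR = 75.9 + 30.6 = 106.5 kΩ.
Voltage divider: V = V_in · (30.60 / 106.5) = 15.3 × 0.2873 = 4.396 V.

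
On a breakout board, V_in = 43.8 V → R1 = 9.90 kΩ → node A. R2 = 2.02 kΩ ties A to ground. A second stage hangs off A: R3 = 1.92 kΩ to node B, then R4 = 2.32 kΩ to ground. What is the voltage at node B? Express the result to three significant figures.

V_B ≈ 2.91 V

Node A sees R2 in parallel with the series input of stage 2, R3 + R4 = 4.240 kΩ.
Effective lower resistance at A: R2 ‖ 4.240 = 1.368 kΩ.
V_A = 43.8 × 1.368/(9.90 + 1.368) = 5.318 V.
Stage 2 is unloaded, so V_B = V_A · R4/(R3+R4) = 5.318 × 2.32/4.240 = 2.910 V.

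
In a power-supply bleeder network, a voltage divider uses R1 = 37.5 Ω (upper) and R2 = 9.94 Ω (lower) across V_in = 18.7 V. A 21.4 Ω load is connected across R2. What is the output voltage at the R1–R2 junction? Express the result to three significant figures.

R2 ‖ R_L = (9.94 × 21.4)/(9.94 + 21.4) = 6.787 Ω.
Then V_out = V_in · R2'/(R1 + R2') = 18.7 × 6.787/44.29 = 2.866 V.

V_out ≈ 2.87 V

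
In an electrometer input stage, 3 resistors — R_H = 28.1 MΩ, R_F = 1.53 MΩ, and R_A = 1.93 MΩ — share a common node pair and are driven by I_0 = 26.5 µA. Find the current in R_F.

I ≈ 14.3 µA

ΣG = 1/28.1 + 1/1.53 + 1/1.93 = 1.207.
Current divider: I(R_F) = I_0 · G_k/ΣG = 26.5 × (0.6536/1.207) = 26.5 × 0.5414 = 14.35 µA.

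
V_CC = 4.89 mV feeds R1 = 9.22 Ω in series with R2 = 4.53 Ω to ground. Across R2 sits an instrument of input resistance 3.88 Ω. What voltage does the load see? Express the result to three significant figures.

V_out ≈ 0.904 mV

R2 ‖ R_L = (4.53 × 3.88)/(4.53 + 3.88) = 2.090 Ω.
Now apply the divider: V_out = 4.89 × 0.1848 = 0.9036 mV.
(Unloaded it would be 1.61 mV; the load pulls it down.)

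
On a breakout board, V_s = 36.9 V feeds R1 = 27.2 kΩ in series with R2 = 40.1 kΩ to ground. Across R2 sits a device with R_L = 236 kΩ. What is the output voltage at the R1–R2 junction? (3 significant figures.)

V_out ≈ 20.6 V

First combine the lower leg with the load: R2 ‖ R_L = 34.28 kΩ.
Then V_out = V_s · R2'/(R1 + R2') = 36.9 × 34.28/61.48 = 20.57 V.
(Unloaded it would be 22.0 V; the load pulls it down.)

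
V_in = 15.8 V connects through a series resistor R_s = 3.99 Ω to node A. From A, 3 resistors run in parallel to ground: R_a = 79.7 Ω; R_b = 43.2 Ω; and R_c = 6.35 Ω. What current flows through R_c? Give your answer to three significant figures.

I ≈ 1.41 A

Combine the parallel branches: R_p = (1/79.7 + 1/43.2 + 1/6.35)⁻¹ = 5.177 Ω.
V_A = 15.8 × 5.177/9.167 = 8.923 V.
Branch current I = V_A/R_c = 8.923/6.35 = 1.405 A.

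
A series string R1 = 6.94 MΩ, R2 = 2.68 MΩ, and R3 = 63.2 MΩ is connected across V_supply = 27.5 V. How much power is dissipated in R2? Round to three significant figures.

P ≈ 0.382 µW

Series current I = V_supply/ΣR = 27.5/72.82 = 0.3776 µA.
P(R2) = I²·R2 = (0.3776)² × 2.68 = 0.3822 µW.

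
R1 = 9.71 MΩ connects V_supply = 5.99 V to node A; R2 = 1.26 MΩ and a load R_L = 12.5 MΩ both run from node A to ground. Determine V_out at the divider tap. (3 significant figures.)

First combine the lower leg with the load: R2 ‖ R_L = 1.145 MΩ.
Then V_out = V_supply · R2'/(R1 + R2') = 5.99 × 1.145/10.85 = 0.6316 V.

V_out ≈ 0.632 V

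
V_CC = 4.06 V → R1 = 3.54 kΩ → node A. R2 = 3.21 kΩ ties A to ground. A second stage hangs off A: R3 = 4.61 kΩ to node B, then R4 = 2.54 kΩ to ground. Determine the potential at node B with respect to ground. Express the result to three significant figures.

V_B ≈ 0.555 V

Node A sees R2 in parallel with the series input of stage 2, R3 + R4 = 7.150 kΩ.
R2 ‖ (R3+R4) = 2.215 kΩ.
V_A = 4.06 × 2.215/(3.54 + 2.215) = 1.563 V.
Stage 2 is unloaded, so V_B = V_A · R4/(R3+R4) = 1.563 × 2.54/7.150 = 0.5552 V.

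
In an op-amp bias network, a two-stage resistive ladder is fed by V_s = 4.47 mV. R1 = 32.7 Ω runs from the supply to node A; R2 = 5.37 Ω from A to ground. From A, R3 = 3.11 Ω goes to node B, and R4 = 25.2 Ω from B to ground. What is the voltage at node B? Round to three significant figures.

V_B ≈ 0.483 mV

Looking into the second stage from A: R3 + R4 = 28.31 Ω appears in parallel with R2.
R2 ‖ (R3+R4) = 4.514 Ω.
So V_A = 4.47 × 0.1213 = 0.5422 mV.
V_B = V_A × 0.8901 = 0.4826 mV.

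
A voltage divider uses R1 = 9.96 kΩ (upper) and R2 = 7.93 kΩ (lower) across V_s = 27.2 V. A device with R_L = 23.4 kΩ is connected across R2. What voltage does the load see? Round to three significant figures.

V_out ≈ 10.1 V

The load sits in parallel with R2, giving an effective lower resistance R2' = R2·R_L/(R2+R_L) = 5.923 kΩ.
Voltage divider with the loaded lower leg: V_out = 27.2 × 5.923/(9.96 + 5.923) = 27.2 × 0.3729 = 10.14 V.
(Unloaded it would be 12.1 V; the load pulls it down.)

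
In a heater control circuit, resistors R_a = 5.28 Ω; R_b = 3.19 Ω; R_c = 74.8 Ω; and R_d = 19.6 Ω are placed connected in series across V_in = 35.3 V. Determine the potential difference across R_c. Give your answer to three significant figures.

Total series resistance ΣR = 5.28 + 3.19 + 74.8 + 19.6 = 102.9 Ω.
By the voltage-divider rule, V = 35.3 × 74.80/102.9 = 25.67 V.

V ≈ 25.7 V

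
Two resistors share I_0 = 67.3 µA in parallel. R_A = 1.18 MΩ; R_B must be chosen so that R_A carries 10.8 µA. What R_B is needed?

R_B ≈ 0.226 MΩ

The fraction through R_A equals R_B/(R_A+R_B).
10.8/67.3 = R_B/(R_A + R_B) → R_B = R_A · (0.1605)/(1 − 0.1605) = 1.18 × 0.1912 = 0.2256 MΩ.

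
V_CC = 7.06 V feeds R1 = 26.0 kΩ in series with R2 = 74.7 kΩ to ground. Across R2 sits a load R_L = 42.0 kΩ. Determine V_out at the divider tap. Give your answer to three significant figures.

V_out ≈ 3.59 V

First combine the lower leg with the load: R2 ‖ R_L = 26.88 kΩ.
Then V_out = V_CC · R2'/(R1 + R2') = 7.06 × 26.88/52.88 = 3.589 V.
(Unloaded it would be 5.24 V; the load pulls it down.)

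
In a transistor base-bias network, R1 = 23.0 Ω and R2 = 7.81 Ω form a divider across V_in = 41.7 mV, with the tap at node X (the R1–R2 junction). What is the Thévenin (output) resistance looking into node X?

R_th ≈ 5.83 Ω

With V_in suppressed (replaced by a short), R_th = R1 ‖ R2 = (23.00 × 7.81)/(23.00 + 7.81) = 5.830 Ω.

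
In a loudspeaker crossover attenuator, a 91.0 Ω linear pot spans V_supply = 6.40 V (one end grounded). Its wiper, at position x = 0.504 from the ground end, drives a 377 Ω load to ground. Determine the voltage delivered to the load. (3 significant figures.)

V_out ≈ 3.04 V

The pot divides into 45.14 Ω above the wiper and 45.86 Ω below.
Lower segment in parallel with the load: 45.86 ‖ 377 = 40.89 Ω.
Loaded-divider output: V_out = 6.40 × 0.4753 = 3.042 V.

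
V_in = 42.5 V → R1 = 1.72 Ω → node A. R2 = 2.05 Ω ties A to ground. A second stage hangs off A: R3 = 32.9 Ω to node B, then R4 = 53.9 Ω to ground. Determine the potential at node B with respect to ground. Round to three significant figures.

V_B ≈ 14.2 V

Node A sees R2 in parallel with the series input of stage 2, R3 + R4 = 86.80 Ω.
Effective lower resistance at A: R2 ‖ 86.80 = 2.003 Ω.
V_A = 42.5 × 2.003/(1.72 + 2.003) = 22.86 V.
Stage 2 is unloaded, so V_B = V_A · R4/(R3+R4) = 22.86 × 53.9/86.80 = 14.20 V.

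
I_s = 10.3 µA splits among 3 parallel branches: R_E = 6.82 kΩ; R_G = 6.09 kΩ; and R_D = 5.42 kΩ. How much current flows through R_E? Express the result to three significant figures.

I ≈ 3.05 µA

ΣG = 1/6.82 + 1/6.09 + 1/5.42 = 0.4953.
By the current-divider rule, I = I_s · G_k/ΣG = 10.3 × 0.2960 = 3.049 µA.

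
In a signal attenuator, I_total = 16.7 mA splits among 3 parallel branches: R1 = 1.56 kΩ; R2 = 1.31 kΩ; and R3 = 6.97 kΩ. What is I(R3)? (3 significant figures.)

I ≈ 1.55 mA

Conductances: ΣG = 1/1.56 + 1/1.31 + 1/6.97 = 1.548 (1/kΩ).
Current divider: I(R3) = I_total · G_k/ΣG = 16.7 × (0.1435/1.548) = 16.7 × 0.09269 = 1.548 mA.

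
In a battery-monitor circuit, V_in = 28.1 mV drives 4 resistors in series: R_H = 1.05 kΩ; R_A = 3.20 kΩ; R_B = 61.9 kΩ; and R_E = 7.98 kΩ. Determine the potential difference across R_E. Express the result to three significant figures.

V ≈ 3.02 mV

ΣR = 1.05 + 3.20 + 61.9 + 7.98 = 74.13 kΩ.
By the voltage-divider rule, V = 28.1 × 7.980/74.13 = 3.025 mV.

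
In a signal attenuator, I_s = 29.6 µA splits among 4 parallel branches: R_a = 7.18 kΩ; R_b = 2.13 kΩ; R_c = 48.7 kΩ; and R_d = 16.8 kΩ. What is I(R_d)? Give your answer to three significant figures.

I ≈ 2.56 µA

Total conductance ΣG = 1/7.18 + 1/2.13 + 1/48.7 + 1/16.8 = 0.6888 (units of 1/kΩ).
R_d takes the fraction G_k/ΣG = 0.05952/0.6888 = 0.08641, so I = 29.6 × 0.08641 = 2.558 µA.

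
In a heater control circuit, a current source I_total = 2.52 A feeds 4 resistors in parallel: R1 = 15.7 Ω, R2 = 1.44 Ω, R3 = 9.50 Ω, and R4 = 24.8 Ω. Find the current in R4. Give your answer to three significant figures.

ΣG = 1/15.7 + 1/1.44 + 1/9.50 + 1/24.8 = 0.9037.
R4 takes the fraction G_k/ΣG = 0.04032/0.9037 = 0.04462, so I = 2.52 × 0.04462 = 0.1124 A.

I ≈ 0.112 A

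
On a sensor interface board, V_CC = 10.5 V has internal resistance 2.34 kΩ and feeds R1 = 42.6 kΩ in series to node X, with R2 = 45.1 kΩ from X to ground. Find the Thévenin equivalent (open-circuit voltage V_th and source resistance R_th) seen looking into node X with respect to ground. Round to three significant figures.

R1' = 2.34 + 42.6 = 44.94 kΩ (source resistance + R1).
Open-circuit (no load on X): V_th = V_CC · R2/(R1' + R2) = 10.5 × 45.1/(44.94 + 45.1) = 5.259 V.
Looking into X with the source shorted: R_th = R1'·R2/(R1'+R2) = 44.94 × 45.1/90.04 = 22.51 kΩ.

V_th ≈ 5.26 V, R_th ≈ 22.5 kΩ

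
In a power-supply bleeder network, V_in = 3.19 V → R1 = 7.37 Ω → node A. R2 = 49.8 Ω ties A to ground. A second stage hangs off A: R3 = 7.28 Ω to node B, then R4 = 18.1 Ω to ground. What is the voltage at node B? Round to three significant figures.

V_B ≈ 1.58 V

The second stage (R3 + R4 = 25.38 Ω) loads node A in parallel with R2.
Effective lower resistance at A: R2 ‖ 25.38 = 16.81 Ω.
First divider: V_A = V_in · 16.81/(7.37 + 16.81) = 2.218 V.
V_B = V_A × 0.7132 = 1.582 V.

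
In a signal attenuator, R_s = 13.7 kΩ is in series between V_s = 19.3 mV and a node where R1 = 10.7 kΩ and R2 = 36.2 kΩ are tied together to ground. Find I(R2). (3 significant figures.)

Combine the parallel branches: R_p = (1/10.7 + 1/36.2)⁻¹ = 8.259 kΩ.
Node voltage V_A = V_s · R_p/(R_s + R_p) = 19.3 × 0.3761 = 7.259 mV.
Branch current I = V_A/R2 = 7.259/36.2 = 0.2005 µA.

I ≈ 0.201 µA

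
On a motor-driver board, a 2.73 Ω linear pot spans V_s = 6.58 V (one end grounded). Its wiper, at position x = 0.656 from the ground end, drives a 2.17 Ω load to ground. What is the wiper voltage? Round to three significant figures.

Lower segment x·R_p = 1.791 Ω; upper segment (1−x)·R_p = 0.9391 Ω.
R_L loads the lower segment: effective lower R = 0.9811 Ω.
Then V_out = V_s · 0.9811/(0.9391 + 0.9811) = 3.362 V.

V_out ≈ 3.36 V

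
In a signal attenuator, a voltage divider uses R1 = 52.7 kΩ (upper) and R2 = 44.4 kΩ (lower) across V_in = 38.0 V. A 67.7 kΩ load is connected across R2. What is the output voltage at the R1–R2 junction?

R2 ‖ R_L = (44.4 × 67.7)/(44.4 + 67.7) = 26.81 kΩ.
Now apply the divider: V_out = 38.0 × 0.3372 = 12.81 V.

V_out ≈ 12.8 V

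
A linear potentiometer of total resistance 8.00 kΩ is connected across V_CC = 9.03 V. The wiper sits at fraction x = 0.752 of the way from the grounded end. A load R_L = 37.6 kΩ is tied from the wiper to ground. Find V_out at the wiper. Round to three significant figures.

V_out ≈ 6.53 V

Split the track: R_lower = x·R_p = 6.016 kΩ, R_upper = (1−x)·R_p = 1.984 kΩ.
R_L loads the lower segment: effective lower R = 5.186 kΩ.
V_out = 9.03 × 5.186/(1.984 + 5.186) = 6.531 V.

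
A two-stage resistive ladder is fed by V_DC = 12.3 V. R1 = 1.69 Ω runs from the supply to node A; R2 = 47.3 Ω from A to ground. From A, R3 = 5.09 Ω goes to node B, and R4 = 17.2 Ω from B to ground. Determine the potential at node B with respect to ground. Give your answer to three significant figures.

V_B ≈ 8.54 V

Looking into the second stage from A: R3 + R4 = 22.29 Ω appears in parallel with R2.
R2 ‖ (R3+R4) = 15.15 Ω.
So V_A = 12.3 × 0.8996 = 11.07 V.
Then the unloaded second divider: V_B = V_A × R4/(R3+R4) = 11.07 × 0.7716 = 8.539 V.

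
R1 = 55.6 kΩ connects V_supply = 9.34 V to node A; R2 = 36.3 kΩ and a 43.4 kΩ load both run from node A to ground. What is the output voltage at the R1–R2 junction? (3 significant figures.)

The load sits in parallel with R2, giving an effective lower resistance R2' = R2·R_L/(R2+R_L) = 19.77 kΩ.
Voltage divider with the loaded lower leg: V_out = 9.34 × 19.77/(55.6 + 19.77) = 9.34 × 0.2623 = 2.450 V.

V_out ≈ 2.45 V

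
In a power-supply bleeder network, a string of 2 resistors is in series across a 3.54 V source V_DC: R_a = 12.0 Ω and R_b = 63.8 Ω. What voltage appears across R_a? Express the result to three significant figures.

V ≈ 0.560 V

Total series resistance ΣR = 12.0 + 63.8 = 75.80 Ω.
V = V_DC · R/ΣR = 3.54 × 0.1583 = 0.5604 V.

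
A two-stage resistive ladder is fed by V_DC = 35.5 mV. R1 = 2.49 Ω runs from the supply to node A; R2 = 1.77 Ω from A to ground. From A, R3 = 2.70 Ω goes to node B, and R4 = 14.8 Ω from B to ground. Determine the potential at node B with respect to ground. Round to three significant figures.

Looking into the second stage from A: R3 + R4 = 17.50 Ω appears in parallel with R2.
Effective lower resistance at A: R2 ‖ 17.50 = 1.607 Ω.
V_A = 35.5 × 1.607/(2.49 + 1.607) = 13.93 mV.
V_B = V_A × 0.8457 = 11.78 mV.

V_B ≈ 11.8 mV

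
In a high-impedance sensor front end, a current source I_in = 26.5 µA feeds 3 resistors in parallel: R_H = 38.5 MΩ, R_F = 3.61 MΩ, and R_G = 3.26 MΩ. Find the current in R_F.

I ≈ 12.0 µA

ΣG = 1/38.5 + 1/3.61 + 1/3.26 = 0.6097.
By the current-divider rule, I = I_in · G_k/ΣG = 26.5 × 0.4543 = 12.04 µA.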